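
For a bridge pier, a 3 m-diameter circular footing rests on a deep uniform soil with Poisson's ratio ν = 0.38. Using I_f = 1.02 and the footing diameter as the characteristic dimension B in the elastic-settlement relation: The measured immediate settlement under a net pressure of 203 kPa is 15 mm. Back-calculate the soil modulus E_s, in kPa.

E_s ≈ 35400 kPa

S_e = q·B·(1−ν²)/E_s · I_f  ⇒  E_s = q·B·(1−ν²)·I_f / S_e.
E_s = 203 × 3 × 0.8556 × 1.02 / 0.015 = 35430 kPa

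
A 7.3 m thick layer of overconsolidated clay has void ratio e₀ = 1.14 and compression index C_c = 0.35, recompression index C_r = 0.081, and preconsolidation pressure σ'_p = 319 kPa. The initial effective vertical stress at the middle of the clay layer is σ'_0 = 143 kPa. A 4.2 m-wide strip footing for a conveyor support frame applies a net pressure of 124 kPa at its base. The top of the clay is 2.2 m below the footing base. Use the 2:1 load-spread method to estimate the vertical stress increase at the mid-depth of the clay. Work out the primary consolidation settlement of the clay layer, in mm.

Mid-depth of clay below the footing base: z = 2.2 + 7.3/2 = 5.85 m.
Stress increase at mid-clay by the 2:1 spreading method:
Δσ = qB/(B+z) = 124×4.2/(4.2+5.85) = 51.821 kPa
Final effective stress: σ'_f = 143 + 51.821 = 194.82 kPa.
σ'_f = 194.82 ≤ σ'_p = 319 kPa, so the clay remains overconsolidated and only the recompression index applies:
S_c = C_r·H/(1+e₀)·log₁₀(σ'_f/σ'_0) = 0.081×7.3/2.14×log₁₀(194.82/143)
    = 0.27631 × 0.1343 = 0.03711 m

S_c ≈ 37.1 mm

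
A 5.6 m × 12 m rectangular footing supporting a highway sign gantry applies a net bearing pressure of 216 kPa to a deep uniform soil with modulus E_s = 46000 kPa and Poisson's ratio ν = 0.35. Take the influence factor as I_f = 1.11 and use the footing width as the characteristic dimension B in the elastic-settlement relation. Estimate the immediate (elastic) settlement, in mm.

Immediate (elastic) settlement: S_e = q·B·(1−ν²)/E_s · I_f.
S_e = 216 × 5.6 × (1 − 0.35²) / 46000 × 1.11
    = 216 × 5.6 × 0.8775 / 46000 × 1.11
    = 0.02561 m = 25.61 mm

S_e ≈ 25.6 mm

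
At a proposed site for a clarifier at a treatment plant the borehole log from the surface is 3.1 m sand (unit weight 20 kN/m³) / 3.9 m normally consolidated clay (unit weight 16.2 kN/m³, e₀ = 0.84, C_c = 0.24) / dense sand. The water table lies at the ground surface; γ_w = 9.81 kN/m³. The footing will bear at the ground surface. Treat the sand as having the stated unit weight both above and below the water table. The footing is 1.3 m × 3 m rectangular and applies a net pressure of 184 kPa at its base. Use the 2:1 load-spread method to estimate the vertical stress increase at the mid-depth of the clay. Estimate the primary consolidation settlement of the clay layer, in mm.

Mid-depth of clay below the ground surface: z = 3.1 + 3.9/2 = 5.05 m.
Total vertical stress at mid-clay: σ_v = 20×3.1 + 16.2×1.95 = 93.59 kPa.
Pore pressure: u = 9.81×(5.05 − 0) = 49.541 kPa.
Initial effective stress: σ'_0 = σ_v − u = 93.59 − 49.541 = 44.049 kPa.
Stress increase at mid-clay by the 2:1 spreading method:
Δσ = qBL/((B+z)(L+z)) = 184×1.3×3/((1.3+5.05)(3+5.05)) = 14.038 kPa
Final effective stress: σ'_f = σ'_0 + Δσ = 44.049 + 14.038 = 58.087 kPa.
Normally consolidated clay, so the full stress increment lies on the virgin compression line:
S_c = C_c·H/(1+e₀)·log₁₀(σ'_f/σ'_0) = 0.24×3.9/(1+0.84)×log₁₀(58.087/44.049)
    = 0.5087 × 0.12014 = 0.06112 m

S_c ≈ 61.1 mm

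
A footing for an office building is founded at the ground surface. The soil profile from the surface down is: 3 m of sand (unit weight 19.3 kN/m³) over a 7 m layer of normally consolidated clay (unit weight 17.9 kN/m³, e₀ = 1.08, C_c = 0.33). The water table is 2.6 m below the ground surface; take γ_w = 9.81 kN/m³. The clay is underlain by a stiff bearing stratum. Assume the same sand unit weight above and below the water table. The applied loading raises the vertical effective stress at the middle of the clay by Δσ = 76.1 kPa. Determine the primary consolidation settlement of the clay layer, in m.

S_c ≈ 0.316 m

Mid-depth of clay below the ground surface: z = 3 + 7/2 = 6.5 m.
Total vertical stress at mid-clay: σ_v = 19.3×3 + 17.9×3.5 = 120.55 kPa.
Pore pressure: u = 9.81×(6.5 − 2.6) = 38.259 kPa.
Initial effective stress: σ'_0 = σ_v − u = 120.55 − 38.259 = 82.291 kPa.
Final effective stress: σ'_f = σ'_0 + Δσ = 82.291 + 76.1 = 158.39 kPa.
Normally consolidated clay, so the full stress increment lies on the virgin compression line:
S_c = C_c·H/(1+e₀)·log₁₀(σ'_f/σ'_0) = 0.33×7/(1+1.08)×log₁₀(158.39/82.291)
    = 1.1106 × 0.28438 = 0.3158 m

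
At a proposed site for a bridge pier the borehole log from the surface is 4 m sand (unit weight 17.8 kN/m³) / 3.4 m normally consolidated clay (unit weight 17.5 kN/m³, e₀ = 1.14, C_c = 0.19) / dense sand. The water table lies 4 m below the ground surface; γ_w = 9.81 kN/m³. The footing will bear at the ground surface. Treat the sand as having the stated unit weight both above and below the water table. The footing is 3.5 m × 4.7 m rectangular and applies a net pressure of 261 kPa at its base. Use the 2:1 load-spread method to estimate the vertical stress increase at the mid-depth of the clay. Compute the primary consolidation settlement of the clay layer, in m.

Mid-depth of clay below the ground surface: z = 4 + 3.4/2 = 5.7 m.
Total vertical stress at mid-clay: σ_v = 17.8×4 + 17.5×1.7 = 100.95 kPa.
Pore pressure: u = 9.81×(5.7 − 4) = 16.677 kPa.
Initial effective stress: σ'_0 = σ_v − u = 100.95 − 16.677 = 84.273 kPa.
Stress increase at mid-clay by the 2:1 spreading method:
Δσ = qBL/((B+z)(L+z)) = 261×3.5×4.7/((3.5+5.7)(4.7+5.7)) = 44.873 kPa
Final effective stress: σ'_f = σ'_0 + Δσ = 84.273 + 44.873 = 129.15 kPa.
Normally consolidated clay, so the full stress increment lies on the virgin compression line:
S_c = C_c·H/(1+e₀)·log₁₀(σ'_f/σ'_0) = 0.19×3.4/(1+1.14)×log₁₀(129.15/84.273)
    = 0.30187 × 0.18541 = 0.05597 m

S_c ≈ 0.056 m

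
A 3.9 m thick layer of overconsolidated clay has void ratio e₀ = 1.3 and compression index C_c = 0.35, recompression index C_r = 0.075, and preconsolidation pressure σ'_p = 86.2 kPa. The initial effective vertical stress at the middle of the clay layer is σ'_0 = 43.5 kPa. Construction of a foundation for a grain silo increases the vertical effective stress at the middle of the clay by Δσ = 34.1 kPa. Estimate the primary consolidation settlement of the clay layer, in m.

S_c ≈ 0.032 m

Final effective stress: σ'_f = 43.5 + 34.1 = 77.6 kPa.
σ'_f = 77.6 ≤ σ'_p = 86.2 kPa, so the clay remains overconsolidated and only the recompression index applies:
S_c = C_r·H/(1+e₀)·log₁₀(σ'_f/σ'_0) = 0.075×3.9/2.3×log₁₀(77.6/43.5)
    = 0.12718 × 0.25137 = 0.03197 m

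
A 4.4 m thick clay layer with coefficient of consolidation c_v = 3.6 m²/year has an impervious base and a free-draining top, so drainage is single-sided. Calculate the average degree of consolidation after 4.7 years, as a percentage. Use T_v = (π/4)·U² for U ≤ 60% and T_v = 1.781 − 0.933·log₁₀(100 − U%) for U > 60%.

Drainage path length: H_d = H = 4.4 m (single drainage).
T_v = c_v·t/H_d² = 3.6×4.7/4.4² = 0.87397.
T_v = 0.87397 corresponds to the U > 60% branch:
U = 1 − 10^((1.781 − T_v)/0.933)/100 = 0.9062

U ≈ 90.6 %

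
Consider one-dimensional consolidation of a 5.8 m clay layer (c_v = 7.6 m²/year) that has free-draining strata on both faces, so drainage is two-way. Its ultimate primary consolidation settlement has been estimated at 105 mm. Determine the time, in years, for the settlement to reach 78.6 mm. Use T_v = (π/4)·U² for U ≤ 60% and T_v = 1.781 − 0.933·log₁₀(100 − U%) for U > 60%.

t ≈ 0.525 years

Drainage path length: H_d = H/2 = 2.9 m (double drainage).
U = S(t)/S_ult = 78.6/105 = 0.7486.
U > 60%: T_v = 1.781 − 0.933·log₁₀(100 − 74.857) = 0.47441.
t = T_v·H_d²/c_v = 0.47441×2.9²/7.6 = 0.525 years.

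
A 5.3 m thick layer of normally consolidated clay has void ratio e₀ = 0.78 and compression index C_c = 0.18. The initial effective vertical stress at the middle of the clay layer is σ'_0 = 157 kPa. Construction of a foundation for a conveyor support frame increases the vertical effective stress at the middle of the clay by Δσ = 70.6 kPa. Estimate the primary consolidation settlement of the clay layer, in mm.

S_c ≈ 86.4 mm

Final effective stress: σ'_f = σ'_0 + Δσ = 157 + 70.6 = 227.6 kPa.
Normally consolidated clay, so the full stress increment lies on the virgin compression line:
S_c = C_c·H/(1+e₀)·log₁₀(σ'_f/σ'_0) = 0.18×5.3/(1+0.78)×log₁₀(227.6/157)
    = 0.53596 × 0.16127 = 0.08643 m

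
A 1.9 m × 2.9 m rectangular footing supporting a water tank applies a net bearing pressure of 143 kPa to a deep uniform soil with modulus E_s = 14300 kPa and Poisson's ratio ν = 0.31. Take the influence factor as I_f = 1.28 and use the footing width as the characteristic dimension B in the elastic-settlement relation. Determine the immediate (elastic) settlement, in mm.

S_e ≈ 22 mm

Immediate (elastic) settlement: S_e = q·B·(1−ν²)/E_s · I_f.
S_e = 143 × 1.9 × (1 − 0.31²) / 14300 × 1.28
    = 143 × 1.9 × 0.9039 / 14300 × 1.28
    = 0.02198 m = 21.98 mm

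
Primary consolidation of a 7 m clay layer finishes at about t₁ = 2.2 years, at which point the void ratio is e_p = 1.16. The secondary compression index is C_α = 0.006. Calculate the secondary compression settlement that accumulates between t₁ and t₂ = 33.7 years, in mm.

Secondary compression: S_s = C_α·H/(1+e_p)·log₁₀(t₂/t₁)
S_s = 0.006×7/(1+1.16)×log₁₀(33.7/2.2)
    = 0.01944 × 1.185 = 0.02305 m

S_s ≈ 23 mm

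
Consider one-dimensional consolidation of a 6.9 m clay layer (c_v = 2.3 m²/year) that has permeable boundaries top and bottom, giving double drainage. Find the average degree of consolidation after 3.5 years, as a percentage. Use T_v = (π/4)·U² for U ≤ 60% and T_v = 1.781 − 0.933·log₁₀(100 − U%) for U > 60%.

U ≈ 84.7 %

Drainage path length: H_d = H/2 = 3.45 m (double drainage).
T_v = c_v·t/H_d² = 2.3×3.5/3.45² = 0.67633.
T_v = 0.67633 corresponds to the U > 60% branch:
U = 1 − 10^((1.781 − T_v)/0.933)/100 = 0.8472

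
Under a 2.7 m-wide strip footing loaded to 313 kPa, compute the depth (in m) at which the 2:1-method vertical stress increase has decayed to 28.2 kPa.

2:1 spreading — at depth z the loaded area has grown by z in each plan dimension:
qB/(B+z) = Δσ_z ⇒ z = qB/Δσ_z − B = 313×2.7/28.2 − 2.7 = 27.27 m

z ≈ 27.3 m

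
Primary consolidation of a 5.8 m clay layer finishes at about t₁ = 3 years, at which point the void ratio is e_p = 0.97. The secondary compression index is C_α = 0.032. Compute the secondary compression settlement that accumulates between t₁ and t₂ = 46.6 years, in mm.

S_s ≈ 112 mm

Secondary compression: S_s = C_α·H/(1+e_p)·log₁₀(t₂/t₁)
S_s = 0.032×5.8/(1+0.97)×log₁₀(46.6/3)
    = 0.09421 × 1.191 = 0.1122 m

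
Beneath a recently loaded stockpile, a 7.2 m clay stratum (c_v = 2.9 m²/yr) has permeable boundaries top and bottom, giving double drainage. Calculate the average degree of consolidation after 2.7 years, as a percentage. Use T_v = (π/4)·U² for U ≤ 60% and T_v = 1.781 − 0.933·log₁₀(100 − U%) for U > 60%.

Drainage path length: H_d = H/2 = 3.6 m (double drainage).
T_v = c_v·t/H_d² = 2.9×2.7/3.6² = 0.60417.
T_v = 0.60417 corresponds to the U > 60% branch:
U = 1 − 10^((1.781 − T_v)/0.933)/100 = 0.8175

U ≈ 81.7 %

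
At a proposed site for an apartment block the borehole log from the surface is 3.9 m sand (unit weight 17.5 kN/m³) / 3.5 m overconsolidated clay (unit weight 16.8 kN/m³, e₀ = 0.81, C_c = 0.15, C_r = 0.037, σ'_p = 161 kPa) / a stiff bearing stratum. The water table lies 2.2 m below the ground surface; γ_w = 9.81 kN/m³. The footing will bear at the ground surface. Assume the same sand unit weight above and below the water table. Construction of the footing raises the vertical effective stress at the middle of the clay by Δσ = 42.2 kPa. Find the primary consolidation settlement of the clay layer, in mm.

Mid-depth of clay below the ground surface: z = 3.9 + 3.5/2 = 5.65 m.
Total vertical stress at mid-clay: σ_v = 17.5×3.9 + 16.8×1.75 = 97.65 kPa.
Pore pressure: u = 9.81×(5.65 − 2.2) = 33.845 kPa.
Initial effective stress: σ'_0 = σ_v − u = 97.65 − 33.845 = 63.805 kPa.
Final effective stress: σ'_f = 63.805 + 42.2 = 106 kPa.
σ'_f = 106 ≤ σ'_p = 161 kPa, so the clay remains overconsolidated and only the recompression index applies:
S_c = C_r·H/(1+e₀)·log₁₀(σ'_f/σ'_0) = 0.037×3.5/1.81×log₁₀(106/63.805)
    = 0.071547 × 0.22045 = 0.01577 m

S_c ≈ 15.8 mm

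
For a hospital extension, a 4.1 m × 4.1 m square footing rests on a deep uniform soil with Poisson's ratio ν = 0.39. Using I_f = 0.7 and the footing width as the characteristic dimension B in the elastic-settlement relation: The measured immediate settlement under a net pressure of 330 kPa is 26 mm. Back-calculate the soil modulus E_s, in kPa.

S_e = q·B·(1−ν²)/E_s · I_f  ⇒  E_s = q·B·(1−ν²)·I_f / S_e.
E_s = 330 × 4.1 × 0.8479 × 0.7 / 0.026 = 30890 kPa

E_s ≈ 30900 kPa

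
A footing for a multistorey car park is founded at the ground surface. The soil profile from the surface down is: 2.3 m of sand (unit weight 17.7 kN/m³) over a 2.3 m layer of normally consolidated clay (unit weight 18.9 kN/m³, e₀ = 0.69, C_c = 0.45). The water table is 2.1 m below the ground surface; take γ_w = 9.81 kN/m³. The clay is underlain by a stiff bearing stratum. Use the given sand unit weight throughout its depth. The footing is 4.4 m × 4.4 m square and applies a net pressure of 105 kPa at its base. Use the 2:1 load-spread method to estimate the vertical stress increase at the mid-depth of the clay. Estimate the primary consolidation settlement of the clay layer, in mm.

Mid-depth of clay below the ground surface: z = 2.3 + 2.3/2 = 3.45 m.
Total vertical stress at mid-clay: σ_v = 17.7×2.3 + 18.9×1.15 = 62.445 kPa.
Pore pressure: u = 9.81×(3.45 − 2.1) = 13.244 kPa.
Initial effective stress: σ'_0 = σ_v − u = 62.445 − 13.244 = 49.201 kPa.
Stress increase at mid-clay by the 2:1 spreading method:
Δσ = qBL/((B+z)(L+z)) = 105×4.4×4.4/((4.4+3.45)(4.4+3.45)) = 32.988 kPa
Final effective stress: σ'_f = σ'_0 + Δσ = 49.201 + 32.988 = 82.189 kPa.
Normally consolidated clay, so the full stress increment lies on the virgin compression line:
S_c = C_c·H/(1+e₀)·log₁₀(σ'_f/σ'_0) = 0.45×2.3/(1+0.69)×log₁₀(82.189/49.201)
    = 0.61243 × 0.22284 = 0.1365 m

S_c ≈ 136 mm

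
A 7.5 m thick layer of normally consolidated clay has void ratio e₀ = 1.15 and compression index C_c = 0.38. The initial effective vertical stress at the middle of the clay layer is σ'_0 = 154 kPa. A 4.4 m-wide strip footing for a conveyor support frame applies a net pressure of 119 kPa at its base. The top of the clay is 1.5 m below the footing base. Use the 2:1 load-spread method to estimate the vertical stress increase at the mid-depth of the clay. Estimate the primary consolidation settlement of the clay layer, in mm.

S_c ≈ 174 mm

Mid-depth of clay below the footing base: z = 1.5 + 7.5/2 = 5.25 m.
Stress increase at mid-clay by the 2:1 spreading method:
Δσ = qB/(B+z) = 119×4.4/(4.4+5.25) = 54.259 kPa
Final effective stress: σ'_f = σ'_0 + Δσ = 154 + 54.259 = 208.26 kPa.
Normally consolidated clay, so the full stress increment lies on the virgin compression line:
S_c = C_c·H/(1+e₀)·log₁₀(σ'_f/σ'_0) = 0.38×7.5/(1+1.15)×log₁₀(208.26/154)
    = 1.3256 × 0.13109 = 0.1738 m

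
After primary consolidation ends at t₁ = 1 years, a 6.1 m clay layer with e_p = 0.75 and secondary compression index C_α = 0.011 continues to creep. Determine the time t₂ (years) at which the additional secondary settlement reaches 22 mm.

t₂ ≈ 3.75 years

S_s = C_α·H/(1+e_p)·log₁₀(t₂/t₁) ⇒ log₁₀(t₂/t₁) = S_s·(1+e_p)/(C_α·H).
log₁₀(t₂/t₁) = 0.022 × (1+0.75) / (0.011×6.1) = 0.5738
t₂ = t₁ × 10^0.5738 = 1 × 3.748 = 3.748 years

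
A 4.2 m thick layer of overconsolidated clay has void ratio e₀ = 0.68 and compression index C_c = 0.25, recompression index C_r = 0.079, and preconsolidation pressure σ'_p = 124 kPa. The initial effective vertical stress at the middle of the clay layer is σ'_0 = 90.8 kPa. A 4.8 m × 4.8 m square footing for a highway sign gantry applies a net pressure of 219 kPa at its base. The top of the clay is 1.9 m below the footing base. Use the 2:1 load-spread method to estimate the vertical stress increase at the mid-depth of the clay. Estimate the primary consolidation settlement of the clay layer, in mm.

S_c ≈ 89 mm

Mid-depth of clay below the footing base: z = 1.9 + 4.2/2 = 4 m.
Stress increase at mid-clay by the 2:1 spreading method:
Δσ = qBL/((B+z)(L+z)) = 219×4.8×4.8/((4.8+4)(4.8+4)) = 65.157 kPa
Final effective stress: σ'_f = 90.8 + 65.157 = 155.96 kPa.
σ'_f = 155.96 > σ'_p = 124 kPa, so the stress path crosses the preconsolidation pressure — recompression up to σ'_p, then virgin compression beyond:
S_c = H/(1+e₀)·[C_r·log₁₀(σ'_p/σ'_0) + C_c·log₁₀(σ'_f/σ'_p)]
    = 4.2/1.68 × [0.079×log₁₀(124/90.8) + 0.25×log₁₀(155.96/124)]
    = 2.5 × [0.010692 + 0.024898] = 0.08897 m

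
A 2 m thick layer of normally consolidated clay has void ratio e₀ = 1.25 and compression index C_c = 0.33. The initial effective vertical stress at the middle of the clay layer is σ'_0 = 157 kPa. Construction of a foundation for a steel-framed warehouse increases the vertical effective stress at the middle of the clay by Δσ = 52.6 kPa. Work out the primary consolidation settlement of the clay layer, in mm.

S_c ≈ 36.8 mm

Final effective stress: σ'_f = σ'_0 + Δσ = 157 + 52.6 = 209.6 kPa.
Normally consolidated clay, so the full stress increment lies on the virgin compression line:
S_c = C_c·H/(1+e₀)·log₁₀(σ'_f/σ'_0) = 0.33×2/(1+1.25)×log₁₀(209.6/157)
    = 0.29333 × 0.12549 = 0.03681 m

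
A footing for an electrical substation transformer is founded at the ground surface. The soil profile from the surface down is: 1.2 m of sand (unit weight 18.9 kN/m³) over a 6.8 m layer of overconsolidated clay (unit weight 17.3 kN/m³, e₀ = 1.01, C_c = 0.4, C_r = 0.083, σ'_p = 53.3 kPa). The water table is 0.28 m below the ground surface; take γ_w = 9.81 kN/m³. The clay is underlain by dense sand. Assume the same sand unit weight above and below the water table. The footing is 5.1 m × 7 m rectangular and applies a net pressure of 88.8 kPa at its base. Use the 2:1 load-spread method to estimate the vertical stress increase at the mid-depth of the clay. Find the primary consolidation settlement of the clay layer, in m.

S_c ≈ 0.175 m

Mid-depth of clay below the ground surface: z = 1.2 + 6.8/2 = 4.6 m.
Total vertical stress at mid-clay: σ_v = 18.9×1.2 + 17.3×3.4 = 81.5 kPa.
Pore pressure: u = 9.81×(4.6 − 0.28) = 42.379 kPa.
Initial effective stress: σ'_0 = σ_v − u = 81.5 − 42.379 = 39.121 kPa.
Stress increase at mid-clay by the 2:1 spreading method:
Δσ = qBL/((B+z)(L+z)) = 88.8×5.1×7/((5.1+4.6)(7+4.6)) = 28.174 kPa
Final effective stress: σ'_f = 39.121 + 28.174 = 67.295 kPa.
σ'_f = 67.295 > σ'_p = 53.3 kPa, so the stress path crosses the preconsolidation pressure — recompression up to σ'_p, then virgin compression beyond:
S_c = H/(1+e₀)·[C_r·log₁₀(σ'_p/σ'_0) + C_c·log₁₀(σ'_f/σ'_p)]
    = 6.8/2.01 × [0.083×log₁₀(53.3/39.121) + 0.4×log₁₀(67.295/53.3)]
    = 3.3831 × [0.011148 + 0.040502] = 0.1747 m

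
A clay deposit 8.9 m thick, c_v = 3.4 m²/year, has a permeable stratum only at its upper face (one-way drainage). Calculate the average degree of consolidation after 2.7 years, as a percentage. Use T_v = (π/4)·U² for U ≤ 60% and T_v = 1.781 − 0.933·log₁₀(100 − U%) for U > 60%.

Drainage path length: H_d = H = 8.9 m (single drainage).
T_v = c_v·t/H_d² = 3.4×2.7/8.9² = 0.11589.
T_v = 0.11589 corresponds to the U ≤ 60% branch:
U = √(4T_v/π) = 0.3841

U ≈ 38.4 %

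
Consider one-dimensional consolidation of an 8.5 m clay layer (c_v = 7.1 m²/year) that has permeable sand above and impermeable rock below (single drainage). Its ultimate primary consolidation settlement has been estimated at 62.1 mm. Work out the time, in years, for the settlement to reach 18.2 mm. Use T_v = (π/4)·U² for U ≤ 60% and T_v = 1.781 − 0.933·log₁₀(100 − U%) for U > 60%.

Drainage path length: H_d = H = 8.5 m (single drainage).
U = S(t)/S_ult = 18.2/62.1 = 0.2931.
U ≤ 60%: T_v = (π/4)·U² = (π/4)×0.29308² = 0.06746.
t = T_v·H_d²/c_v = 0.06746×8.5²/7.1 = 0.6865 years.

t ≈ 0.686 years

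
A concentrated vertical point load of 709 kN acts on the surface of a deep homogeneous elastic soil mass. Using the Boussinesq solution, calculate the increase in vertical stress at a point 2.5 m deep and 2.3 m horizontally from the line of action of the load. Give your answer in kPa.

Δσ_z ≈ 11.7 kPa

Boussinesq vertical stress below a point load on an elastic half-space:
Δσ_z = 3P/(2πz²) · [1 + (r/z)²]^(−5/2)
r/z = 2.3/2.5 = 0.92; [1+(r/z)²]^(−5/2) = 0.21587.
Δσ_z = 3×709/(2π×2.5²) × 0.21587 = 54.164 × 0.21587 = 11.69 kPa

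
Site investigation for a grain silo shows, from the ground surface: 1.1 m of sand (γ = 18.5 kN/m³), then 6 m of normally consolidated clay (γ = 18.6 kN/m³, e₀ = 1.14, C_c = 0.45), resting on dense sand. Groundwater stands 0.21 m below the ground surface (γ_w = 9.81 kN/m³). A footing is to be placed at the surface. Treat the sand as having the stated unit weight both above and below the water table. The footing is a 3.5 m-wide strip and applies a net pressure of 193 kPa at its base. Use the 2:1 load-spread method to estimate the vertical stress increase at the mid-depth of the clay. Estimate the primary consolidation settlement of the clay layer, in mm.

S_c ≈ 661 mm

Mid-depth of clay below the ground surface: z = 1.1 + 6/2 = 4.1 m.
Total vertical stress at mid-clay: σ_v = 18.5×1.1 + 18.6×3 = 76.15 kPa.
Pore pressure: u = 9.81×(4.1 − 0.21) = 38.161 kPa.
Initial effective stress: σ'_0 = σ_v − u = 76.15 − 38.161 = 37.989 kPa.
Stress increase at mid-clay by the 2:1 spreading method:
Δσ = qB/(B+z) = 193×3.5/(3.5+4.1) = 88.882 kPa
Final effective stress: σ'_f = σ'_0 + Δσ = 37.989 + 88.882 = 126.87 kPa.
Normally consolidated clay, so the full stress increment lies on the virgin compression line:
S_c = C_c·H/(1+e₀)·log₁₀(σ'_f/σ'_0) = 0.45×6/(1+1.14)×log₁₀(126.87/37.989)
    = 1.2617 × 0.5237 = 0.6608 m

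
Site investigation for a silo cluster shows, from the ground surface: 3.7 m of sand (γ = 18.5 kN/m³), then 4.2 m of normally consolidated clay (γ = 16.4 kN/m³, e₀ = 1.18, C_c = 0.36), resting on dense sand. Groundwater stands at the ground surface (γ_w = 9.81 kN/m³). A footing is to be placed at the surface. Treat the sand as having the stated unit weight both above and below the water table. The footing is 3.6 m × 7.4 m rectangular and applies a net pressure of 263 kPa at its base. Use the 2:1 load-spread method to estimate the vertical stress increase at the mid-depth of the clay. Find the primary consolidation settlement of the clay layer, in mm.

S_c ≈ 241 mm

Mid-depth of clay below the ground surface: z = 3.7 + 4.2/2 = 5.8 m.
Total vertical stress at mid-clay: σ_v = 18.5×3.7 + 16.4×2.1 = 102.89 kPa.
Pore pressure: u = 9.81×(5.8 − 0) = 56.898 kPa.
Initial effective stress: σ'_0 = σ_v − u = 102.89 − 56.898 = 45.992 kPa.
Stress increase at mid-clay by the 2:1 spreading method:
Δσ = qBL/((B+z)(L+z)) = 263×3.6×7.4/((3.6+5.8)(7.4+5.8)) = 56.466 kPa
Final effective stress: σ'_f = σ'_0 + Δσ = 45.992 + 56.466 = 102.46 kPa.
Normally consolidated clay, so the full stress increment lies on the virgin compression line:
S_c = C_c·H/(1+e₀)·log₁₀(σ'_f/σ'_0) = 0.36×4.2/(1+1.18)×log₁₀(102.46/45.992)
    = 0.69358 × 0.34787 = 0.2413 m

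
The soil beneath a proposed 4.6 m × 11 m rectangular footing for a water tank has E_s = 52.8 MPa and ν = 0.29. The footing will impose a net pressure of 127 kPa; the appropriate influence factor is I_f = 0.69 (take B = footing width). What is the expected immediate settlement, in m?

S_e ≈ 0.00699 m

Immediate (elastic) settlement: S_e = q·B·(1−ν²)/E_s · I_f.
E_s = 52.8 MPa = 52800 kPa.
S_e = 127 × 4.6 × (1 − 0.29²) / 52800 × 0.69
    = 127 × 4.6 × 0.9159 / 52800 × 0.69
    = 0.006992 m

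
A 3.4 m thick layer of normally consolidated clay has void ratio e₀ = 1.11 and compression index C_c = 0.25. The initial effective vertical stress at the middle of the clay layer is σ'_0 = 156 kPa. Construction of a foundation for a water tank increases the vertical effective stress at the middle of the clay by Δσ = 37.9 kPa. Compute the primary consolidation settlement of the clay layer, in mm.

S_c ≈ 38 mm

Final effective stress: σ'_f = σ'_0 + Δσ = 156 + 37.9 = 193.9 kPa.
Normally consolidated clay, so the full stress increment lies on the virgin compression line:
S_c = C_c·H/(1+e₀)·log₁₀(σ'_f/σ'_0) = 0.25×3.4/(1+1.11)×log₁₀(193.9/156)
    = 0.40284 × 0.094453 = 0.03805 m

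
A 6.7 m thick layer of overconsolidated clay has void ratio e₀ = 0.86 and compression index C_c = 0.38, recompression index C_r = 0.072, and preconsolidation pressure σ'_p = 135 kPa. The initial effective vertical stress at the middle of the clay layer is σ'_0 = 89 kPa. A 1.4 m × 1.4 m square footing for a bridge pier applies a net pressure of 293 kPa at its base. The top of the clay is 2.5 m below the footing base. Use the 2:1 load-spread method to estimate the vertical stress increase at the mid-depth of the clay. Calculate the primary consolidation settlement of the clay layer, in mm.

S_c ≈ 13 mm

Mid-depth of clay below the footing base: z = 2.5 + 6.7/2 = 5.85 m.
Stress increase at mid-clay by the 2:1 spreading method:
Δσ = qBL/((B+z)(L+z)) = 293×1.4×1.4/((1.4+5.85)(1.4+5.85)) = 10.926 kPa
Final effective stress: σ'_f = 89 + 10.926 = 99.926 kPa.
σ'_f = 99.926 ≤ σ'_p = 135 kPa, so the clay remains overconsolidated and only the recompression index applies:
S_c = C_r·H/(1+e₀)·log₁₀(σ'_f/σ'_0) = 0.072×6.7/1.86×log₁₀(99.926/89)
    = 0.25936 × 0.050288 = 0.01304 m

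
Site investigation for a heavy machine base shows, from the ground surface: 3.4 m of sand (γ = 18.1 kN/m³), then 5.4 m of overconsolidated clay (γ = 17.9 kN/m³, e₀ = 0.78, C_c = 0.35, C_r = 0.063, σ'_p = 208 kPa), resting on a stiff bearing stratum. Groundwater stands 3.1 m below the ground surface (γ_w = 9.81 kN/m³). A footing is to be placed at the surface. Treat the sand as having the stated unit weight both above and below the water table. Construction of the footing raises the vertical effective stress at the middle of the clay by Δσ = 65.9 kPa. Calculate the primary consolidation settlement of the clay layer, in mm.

Mid-depth of clay below the ground surface: z = 3.4 + 5.4/2 = 6.1 m.
Total vertical stress at mid-clay: σ_v = 18.1×3.4 + 17.9×2.7 = 109.87 kPa.
Pore pressure: u = 9.81×(6.1 − 3.1) = 29.43 kPa.
Initial effective stress: σ'_0 = σ_v − u = 109.87 − 29.43 = 80.44 kPa.
Final effective stress: σ'_f = 80.44 + 65.9 = 146.34 kPa.
σ'_f = 146.34 ≤ σ'_p = 208 kPa, so the clay remains overconsolidated and only the recompression index applies:
S_c = C_r·H/(1+e₀)·log₁₀(σ'_f/σ'_0) = 0.063×5.4/1.78×log₁₀(146.34/80.44)
    = 0.19112 × 0.25989 = 0.04967 m

S_c ≈ 49.7 mm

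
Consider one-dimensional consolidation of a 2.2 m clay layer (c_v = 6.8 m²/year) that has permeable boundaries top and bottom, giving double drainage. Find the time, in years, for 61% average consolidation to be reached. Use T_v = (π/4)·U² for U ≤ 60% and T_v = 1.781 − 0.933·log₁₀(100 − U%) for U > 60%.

t ≈ 0.0528 years

Drainage path length: H_d = H/2 = 1.1 m (double drainage).
U > 60%: T_v = 1.781 − 0.933·log₁₀(100 − 61) = 0.29654.
t = T_v·H_d²/c_v = 0.29654×1.1²/6.8 = 0.05277 years.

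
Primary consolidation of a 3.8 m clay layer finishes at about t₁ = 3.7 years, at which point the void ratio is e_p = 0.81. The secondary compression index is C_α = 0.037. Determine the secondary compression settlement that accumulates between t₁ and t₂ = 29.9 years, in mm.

Secondary compression: S_s = C_α·H/(1+e_p)·log₁₀(t₂/t₁)
S_s = 0.037×3.8/(1+0.81)×log₁₀(29.9/3.7)
    = 0.07768 × 0.9075 = 0.07049 m

S_s ≈ 70.5 mm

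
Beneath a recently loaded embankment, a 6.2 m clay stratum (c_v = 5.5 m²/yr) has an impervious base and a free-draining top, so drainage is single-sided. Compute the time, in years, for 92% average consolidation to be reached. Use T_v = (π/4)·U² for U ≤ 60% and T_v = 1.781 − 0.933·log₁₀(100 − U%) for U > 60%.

t ≈ 6.56 years

Drainage path length: H_d = H = 6.2 m (single drainage).
U > 60%: T_v = 1.781 − 0.933·log₁₀(100 − 92) = 0.93842.
t = T_v·H_d²/c_v = 0.93842×6.2²/5.5 = 6.559 years.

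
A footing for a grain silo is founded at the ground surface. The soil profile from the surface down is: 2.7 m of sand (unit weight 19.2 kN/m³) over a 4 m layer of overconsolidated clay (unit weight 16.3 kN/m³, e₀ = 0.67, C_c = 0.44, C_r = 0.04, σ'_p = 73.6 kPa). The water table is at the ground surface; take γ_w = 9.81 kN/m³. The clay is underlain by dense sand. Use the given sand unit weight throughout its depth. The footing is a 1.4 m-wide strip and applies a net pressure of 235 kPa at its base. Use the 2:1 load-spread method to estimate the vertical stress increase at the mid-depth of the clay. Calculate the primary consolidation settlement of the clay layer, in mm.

Mid-depth of clay below the ground surface: z = 2.7 + 4/2 = 4.7 m.
Total vertical stress at mid-clay: σ_v = 19.2×2.7 + 16.3×2 = 84.44 kPa.
Pore pressure: u = 9.81×(4.7 − 0) = 46.107 kPa.
Initial effective stress: σ'_0 = σ_v − u = 84.44 − 46.107 = 38.333 kPa.
Stress increase at mid-clay by the 2:1 spreading method:
Δσ = qB/(B+z) = 235×1.4/(1.4+4.7) = 53.934 kPa
Final effective stress: σ'_f = 38.333 + 53.934 = 92.267 kPa.
σ'_f = 92.267 > σ'_p = 73.6 kPa, so the stress path crosses the preconsolidation pressure — recompression up to σ'_p, then virgin compression beyond:
S_c = H/(1+e₀)·[C_r·log₁₀(σ'_p/σ'_0) + C_c·log₁₀(σ'_f/σ'_p)]
    = 4/1.67 × [0.04×log₁₀(73.6/38.333) + 0.44×log₁₀(92.267/73.6)]
    = 2.3952 × [0.011332 + 0.043194] = 0.1306 m

S_c ≈ 131 mm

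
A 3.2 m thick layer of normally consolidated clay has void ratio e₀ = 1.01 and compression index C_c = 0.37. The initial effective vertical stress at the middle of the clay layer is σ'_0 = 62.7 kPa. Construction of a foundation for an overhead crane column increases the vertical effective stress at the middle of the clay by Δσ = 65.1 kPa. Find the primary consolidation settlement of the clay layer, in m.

S_c ≈ 0.182 m

Final effective stress: σ'_f = σ'_0 + Δσ = 62.7 + 65.1 = 127.8 kPa.
Normally consolidated clay, so the full stress increment lies on the virgin compression line:
S_c = C_c·H/(1+e₀)·log₁₀(σ'_f/σ'_0) = 0.37×3.2/(1+1.01)×log₁₀(127.8/62.7)
    = 0.58905 × 0.30926 = 0.1822 m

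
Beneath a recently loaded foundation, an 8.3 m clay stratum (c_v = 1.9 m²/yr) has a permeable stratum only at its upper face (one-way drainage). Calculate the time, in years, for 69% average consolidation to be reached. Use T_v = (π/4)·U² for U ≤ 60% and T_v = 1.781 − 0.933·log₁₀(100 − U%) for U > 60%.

Drainage path length: H_d = H = 8.3 m (single drainage).
U > 60%: T_v = 1.781 − 0.933·log₁₀(100 − 69) = 0.38956.
t = T_v·H_d²/c_v = 0.38956×8.3²/1.9 = 14.12 years.

t ≈ 14.1 years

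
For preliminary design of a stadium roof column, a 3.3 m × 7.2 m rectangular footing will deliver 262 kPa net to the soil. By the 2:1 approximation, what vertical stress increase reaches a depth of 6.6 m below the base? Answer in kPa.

By the 2:1 method the load spreads at 1 horizontal : 2 vertical, so at depth z the loaded area has grown by z in each plan dimension:
Δσ = qBL/((B+z)(L+z)) = 262×3.3×7.2/((3.3+6.6)(7.2+6.6)) = 45.565 kPa

Δσ_z ≈ 45.6 kPa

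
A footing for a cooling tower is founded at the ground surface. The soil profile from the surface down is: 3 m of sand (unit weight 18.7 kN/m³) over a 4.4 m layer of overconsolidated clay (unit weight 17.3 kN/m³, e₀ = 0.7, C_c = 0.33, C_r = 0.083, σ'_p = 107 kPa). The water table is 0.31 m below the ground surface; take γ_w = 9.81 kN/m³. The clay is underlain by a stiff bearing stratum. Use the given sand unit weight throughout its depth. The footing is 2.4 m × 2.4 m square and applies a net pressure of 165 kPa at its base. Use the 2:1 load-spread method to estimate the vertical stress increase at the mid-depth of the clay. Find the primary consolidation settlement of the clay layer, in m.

Mid-depth of clay below the ground surface: z = 3 + 4.4/2 = 5.2 m.
Total vertical stress at mid-clay: σ_v = 18.7×3 + 17.3×2.2 = 94.16 kPa.
Pore pressure: u = 9.81×(5.2 − 0.31) = 47.971 kPa.
Initial effective stress: σ'_0 = σ_v − u = 94.16 − 47.971 = 46.189 kPa.
Stress increase at mid-clay by the 2:1 spreading method:
Δσ = qBL/((B+z)(L+z)) = 165×2.4×2.4/((2.4+5.2)(2.4+5.2)) = 16.454 kPa
Final effective stress: σ'_f = 46.189 + 16.454 = 62.643 kPa.
σ'_f = 62.643 ≤ σ'_p = 107 kPa, so the clay remains overconsolidated and only the recompression index applies:
S_c = C_r·H/(1+e₀)·log₁₀(σ'_f/σ'_0) = 0.083×4.4/1.7×log₁₀(62.643/46.189)
    = 0.21482 × 0.13233 = 0.02843 m

S_c ≈ 0.0284 m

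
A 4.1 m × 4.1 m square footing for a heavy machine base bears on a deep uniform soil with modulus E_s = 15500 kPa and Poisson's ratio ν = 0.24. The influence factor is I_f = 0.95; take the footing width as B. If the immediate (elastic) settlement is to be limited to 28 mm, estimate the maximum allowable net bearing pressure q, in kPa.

q ≈ 118 kPa

S_e = q·B·(1−ν²)/E_s · I_f  ⇒  q = S_e·E_s / (B·(1−ν²)·I_f).
q = 0.028 × 15500 / (4.1 × 0.9424 × 0.95) = 118.2 kPa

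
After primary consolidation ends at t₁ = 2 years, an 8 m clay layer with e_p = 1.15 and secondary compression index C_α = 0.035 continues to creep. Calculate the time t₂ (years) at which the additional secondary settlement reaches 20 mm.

t₂ ≈ 2.85 years

S_s = C_α·H/(1+e_p)·log₁₀(t₂/t₁) ⇒ log₁₀(t₂/t₁) = S_s·(1+e_p)/(C_α·H).
log₁₀(t₂/t₁) = 0.02 × (1+1.15) / (0.035×8) = 0.1536
t₂ = t₁ × 10^0.1536 = 2 × 1.424 = 2.848 years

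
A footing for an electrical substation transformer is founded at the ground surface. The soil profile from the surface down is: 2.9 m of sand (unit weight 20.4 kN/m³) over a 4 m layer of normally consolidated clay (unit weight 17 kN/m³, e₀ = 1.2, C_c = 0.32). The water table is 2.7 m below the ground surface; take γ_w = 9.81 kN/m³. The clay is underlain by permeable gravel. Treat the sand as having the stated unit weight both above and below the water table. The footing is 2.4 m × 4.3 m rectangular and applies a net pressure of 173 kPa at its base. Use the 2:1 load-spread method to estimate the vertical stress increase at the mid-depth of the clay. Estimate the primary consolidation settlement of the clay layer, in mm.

Mid-depth of clay below the ground surface: z = 2.9 + 4/2 = 4.9 m.
Total vertical stress at mid-clay: σ_v = 20.4×2.9 + 17×2 = 93.16 kPa.
Pore pressure: u = 9.81×(4.9 − 2.7) = 21.582 kPa.
Initial effective stress: σ'_0 = σ_v − u = 93.16 − 21.582 = 71.578 kPa.
Stress increase at mid-clay by the 2:1 spreading method:
Δσ = qBL/((B+z)(L+z)) = 173×2.4×4.3/((2.4+4.9)(4.3+4.9)) = 26.584 kPa
Final effective stress: σ'_f = σ'_0 + Δσ = 71.578 + 26.584 = 98.162 kPa.
Normally consolidated clay, so the full stress increment lies on the virgin compression line:
S_c = C_c·H/(1+e₀)·log₁₀(σ'_f/σ'_0) = 0.32×4/(1+1.2)×log₁₀(98.162/71.578)
    = 0.58182 × 0.13716 = 0.0798 m

S_c ≈ 79.8 mm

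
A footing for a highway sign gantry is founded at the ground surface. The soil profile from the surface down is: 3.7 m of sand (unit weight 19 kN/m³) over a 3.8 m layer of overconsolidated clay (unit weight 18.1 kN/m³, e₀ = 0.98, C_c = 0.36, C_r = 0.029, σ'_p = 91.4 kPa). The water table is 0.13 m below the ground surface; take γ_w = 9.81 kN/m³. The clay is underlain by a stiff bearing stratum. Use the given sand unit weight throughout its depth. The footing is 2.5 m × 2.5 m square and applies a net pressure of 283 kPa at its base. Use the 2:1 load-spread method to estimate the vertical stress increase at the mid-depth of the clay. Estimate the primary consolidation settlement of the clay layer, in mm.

Mid-depth of clay below the ground surface: z = 3.7 + 3.8/2 = 5.6 m.
Total vertical stress at mid-clay: σ_v = 19×3.7 + 18.1×1.9 = 104.69 kPa.
Pore pressure: u = 9.81×(5.6 − 0.13) = 53.661 kPa.
Initial effective stress: σ'_0 = σ_v − u = 104.69 − 53.661 = 51.029 kPa.
Stress increase at mid-clay by the 2:1 spreading method:
Δσ = qBL/((B+z)(L+z)) = 283×2.5×2.5/((2.5+5.6)(2.5+5.6)) = 26.959 kPa
Final effective stress: σ'_f = 51.029 + 26.959 = 77.988 kPa.
σ'_f = 77.988 ≤ σ'_p = 91.4 kPa, so the clay remains overconsolidated and only the recompression index applies:
S_c = C_r·H/(1+e₀)·log₁₀(σ'_f/σ'_0) = 0.029×3.8/1.98×log₁₀(77.988/51.029)
    = 0.055657 × 0.18421 = 0.01025 m

S_c ≈ 10.3 mm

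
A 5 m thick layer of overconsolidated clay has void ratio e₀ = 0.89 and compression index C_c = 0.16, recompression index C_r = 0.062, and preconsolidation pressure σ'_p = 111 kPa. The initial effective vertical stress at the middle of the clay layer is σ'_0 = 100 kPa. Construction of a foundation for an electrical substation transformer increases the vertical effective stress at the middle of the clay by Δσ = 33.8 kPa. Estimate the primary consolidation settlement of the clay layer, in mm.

S_c ≈ 41.8 mm

Final effective stress: σ'_f = 100 + 33.8 = 133.8 kPa.
σ'_f = 133.8 > σ'_p = 111 kPa, so the stress path crosses the preconsolidation pressure — recompression up to σ'_p, then virgin compression beyond:
S_c = H/(1+e₀)·[C_r·log₁₀(σ'_p/σ'_0) + C_c·log₁₀(σ'_f/σ'_p)]
    = 5/1.89 × [0.062×log₁₀(111/100) + 0.16×log₁₀(133.8/111)]
    = 2.6455 × [0.00281 + 0.012981] = 0.04178 m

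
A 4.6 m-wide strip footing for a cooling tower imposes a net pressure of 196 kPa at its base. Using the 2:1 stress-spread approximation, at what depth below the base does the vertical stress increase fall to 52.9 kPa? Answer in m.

2:1 spreading — at depth z the loaded area has grown by z in each plan dimension:
qB/(B+z) = Δσ_z ⇒ z = qB/Δσ_z − B = 196×4.6/52.9 − 4.6 = 12.44 m

z ≈ 12.4 m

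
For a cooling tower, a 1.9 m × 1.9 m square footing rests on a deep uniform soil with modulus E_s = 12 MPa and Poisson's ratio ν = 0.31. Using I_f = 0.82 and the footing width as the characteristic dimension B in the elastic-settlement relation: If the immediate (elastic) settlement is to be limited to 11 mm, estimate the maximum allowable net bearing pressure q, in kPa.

E_s = 12 MPa = 12000 kPa.
S_e = q·B·(1−ν²)/E_s · I_f  ⇒  q = S_e·E_s / (B·(1−ν²)·I_f).
q = 0.011 × 12000 / (1.9 × 0.9039 × 0.82) = 93.73 kPa

q ≈ 93.7 kPa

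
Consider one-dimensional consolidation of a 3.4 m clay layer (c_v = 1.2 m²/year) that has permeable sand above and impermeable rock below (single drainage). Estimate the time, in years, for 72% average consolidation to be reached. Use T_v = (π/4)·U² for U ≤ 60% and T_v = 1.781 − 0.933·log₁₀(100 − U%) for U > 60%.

t ≈ 4.15 years

Drainage path length: H_d = H = 3.4 m (single drainage).
U > 60%: T_v = 1.781 − 0.933·log₁₀(100 − 72) = 0.4308.
t = T_v·H_d²/c_v = 0.4308×3.4²/1.2 = 4.15 years.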